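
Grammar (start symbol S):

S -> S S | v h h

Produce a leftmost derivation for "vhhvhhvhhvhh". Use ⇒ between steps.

S ⇒ SS   [S -> S S]
SS ⇒ vhhS   [S -> v h h]
vhhS ⇒ vhhSS   [S -> S S]
vhhSS ⇒ vhhSSS   [S -> S S]
vhhSSS ⇒ vhhvhhSS   [S -> v h h]
vhhvhhSS ⇒ vhhvhhvhhS   [S -> v h h]
vhhvhhvhhS ⇒ vhhvhhvhhvhh   [S -> v h h]

S⇒SS⇒vhhS⇒vhhSS⇒vhhSSS⇒vhhvhhSS⇒vhhvhhvhhS⇒vhhvhhvhhvhh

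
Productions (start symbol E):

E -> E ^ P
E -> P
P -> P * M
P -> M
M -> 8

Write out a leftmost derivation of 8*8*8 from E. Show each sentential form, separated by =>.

E => P => P*M => P*M*M => M*M*M => 8*M*M => 8*8*M => 8*8*8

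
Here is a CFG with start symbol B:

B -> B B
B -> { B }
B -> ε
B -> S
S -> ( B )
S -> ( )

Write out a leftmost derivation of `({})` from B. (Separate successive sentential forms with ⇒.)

B ⇒ BB ⇒ SB ⇒ (B)B ⇒ (BB)B ⇒ (BBB)B ⇒ ({B}BB)B ⇒ ({}BB)B ⇒ ({}B)B ⇒ ({})B ⇒ ({})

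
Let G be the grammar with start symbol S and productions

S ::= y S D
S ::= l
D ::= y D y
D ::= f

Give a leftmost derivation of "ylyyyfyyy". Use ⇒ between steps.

S⇒ySD⇒ylD⇒ylyDy⇒ylyyDyy⇒ylyyyDyyy⇒ylyyyfyyy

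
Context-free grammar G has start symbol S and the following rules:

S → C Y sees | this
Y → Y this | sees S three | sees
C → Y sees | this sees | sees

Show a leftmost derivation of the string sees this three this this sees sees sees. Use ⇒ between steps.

S ⇒ C Y sees   [S → C Y sees]
C Y sees ⇒ Y sees Y sees   [C → Y sees]
Y sees Y sees ⇒ Y this sees Y sees   [Y → Y this]
Y this sees Y sees ⇒ Y this this sees Y sees   [Y → Y this]
Y this this sees Y sees ⇒ sees S three this this sees Y sees   [Y → sees S three]
sees S three this this sees Y sees ⇒ sees this three this this sees Y sees   [S → this]
sees this three this this sees Y sees ⇒ sees this three this this sees sees sees   [Y → sees]

S ⇒ C Y sees ⇒ Y sees Y sees ⇒ Y this sees Y sees ⇒ Y this this sees Y sees ⇒ sees S three this this sees Y sees ⇒ sees this three this this sees Y sees ⇒ sees this three this this sees sees sees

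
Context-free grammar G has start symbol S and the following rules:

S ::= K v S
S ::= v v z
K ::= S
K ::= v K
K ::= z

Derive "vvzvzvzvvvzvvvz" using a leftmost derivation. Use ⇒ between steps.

S ⇒ KvS   [S ::= K v S]
KvS ⇒ SvS   [K ::= S]
SvS ⇒ vvzvS   [S ::= v v z]
vvzvS ⇒ vvzvKvS   [S ::= K v S]
vvzvKvS ⇒ vvzvzvS   [K ::= z]
vvzvzvS ⇒ vvzvzvKvS   [S ::= K v S]
vvzvzvKvS ⇒ vvzvzvSvS   [K ::= S]
vvzvzvSvS ⇒ vvzvzvKvSvS   [S ::= K v S]
vvzvzvKvSvS ⇒ vvzvzvzvSvS   [K ::= z]
vvzvzvzvSvS ⇒ vvzvzvzvvvzvS   [S ::= v v z]
vvzvzvzvvvzvS ⇒ vvzvzvzvvvzvvvz   [S ::= v v z]

S⇒KvS⇒SvS⇒vvzvS⇒vvzvKvS⇒vvzvzvS⇒vvzvzvKvS⇒vvzvzvSvS⇒vvzvzvKvSvS⇒vvzvzvzvSvS⇒vvzvzvzvvvzvS⇒vvzvzvzvvvzvvvz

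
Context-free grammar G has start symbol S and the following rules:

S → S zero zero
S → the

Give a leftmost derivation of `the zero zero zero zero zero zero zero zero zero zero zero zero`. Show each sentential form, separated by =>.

S => S zero zero => S zero zero zero zero => S zero zero zero zero zero zero => S zero zero zero zero zero zero zero zero => S zero zero zero zero zero zero zero zero zero zero => S zero zero zero zero zero zero zero zero zero zero zero zero => the zero zero zero zero zero zero zero zero zero zero zero zero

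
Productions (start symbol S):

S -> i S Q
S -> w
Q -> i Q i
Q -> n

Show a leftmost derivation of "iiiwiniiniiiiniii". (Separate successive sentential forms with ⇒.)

S⇒iSQ⇒iiSQQ⇒iiiSQQQ⇒iiiwQQQ⇒iiiwiQiQQ⇒iiiwiniQQ⇒iiiwiniiQiQ⇒iiiwiniiniQ⇒iiiwiniiniiQi⇒iiiwiniiniiiQii⇒iiiwiniiniiiiQiii⇒iiiwiniiniiiiniii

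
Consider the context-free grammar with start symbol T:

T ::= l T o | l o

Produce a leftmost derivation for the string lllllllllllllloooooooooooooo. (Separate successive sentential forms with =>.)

T => lTo => llToo => lllTooo => llllToooo => lllllTooooo => llllllToooooo => lllllllTooooooo => llllllllToooooooo => lllllllllTooooooooo => llllllllllToooooooooo => lllllllllllTooooooooooo => llllllllllllToooooooooooo => lllllllllllllTooooooooooooo => lllllllllllllloooooooooooooo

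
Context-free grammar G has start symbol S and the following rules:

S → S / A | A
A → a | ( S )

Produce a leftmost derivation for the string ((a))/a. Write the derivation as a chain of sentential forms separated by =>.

S => S/A => A/A => (S)/A => (A)/A => ((S))/A => ((A))/A => ((a))/A => ((a))/a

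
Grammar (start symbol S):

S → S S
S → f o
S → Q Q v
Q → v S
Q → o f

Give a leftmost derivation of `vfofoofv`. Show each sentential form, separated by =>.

S => QQv   [S → Q Q v]
QQv => vSQv   [Q → v S]
vSQv => vSSQv   [S → S S]
vSSQv => vfoSQv   [S → f o]
vfoSQv => vfofoQv   [S → f o]
vfofoQv => vfofoofv   [Q → o f]

S => QQv => vSQv => vSSQv => vfoSQv => vfofoQv => vfofoofv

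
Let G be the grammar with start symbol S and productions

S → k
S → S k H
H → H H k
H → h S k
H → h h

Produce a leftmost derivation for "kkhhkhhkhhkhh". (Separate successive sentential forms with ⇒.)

S ⇒ SkH   [S → S k H]
SkH ⇒ SkHkH   [S → S k H]
SkHkH ⇒ SkHkHkH   [S → S k H]
SkHkHkH ⇒ SkHkHkHkH   [S → S k H]
SkHkHkHkH ⇒ kkHkHkHkH   [S → k]
kkHkHkHkH ⇒ kkhhkHkHkH   [H → h h]
kkhhkHkHkH ⇒ kkhhkhhkHkH   [H → h h]
kkhhkhhkHkH ⇒ kkhhkhhkhhkH   [H → h h]
kkhhkhhkhhkH ⇒ kkhhkhhkhhkhh   [H → h h]

S ⇒ SkH ⇒ SkHkH ⇒ SkHkHkH ⇒ SkHkHkHkH ⇒ kkHkHkHkH ⇒ kkhhkHkHkH ⇒ kkhhkhhkHkH ⇒ kkhhkhhkhhkH ⇒ kkhhkhhkhhkhh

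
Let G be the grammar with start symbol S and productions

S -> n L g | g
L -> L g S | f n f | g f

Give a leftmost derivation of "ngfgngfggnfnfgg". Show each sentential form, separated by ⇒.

S ⇒ nLg   [S -> n L g]
nLg ⇒ nLgSg   [L -> L g S]
nLgSg ⇒ nLgSgSg   [L -> L g S]
nLgSgSg ⇒ ngfgSgSg   [L -> g f]
ngfgSgSg ⇒ ngfgnLggSg   [S -> n L g]
ngfgnLggSg ⇒ ngfgngfggSg   [L -> g f]
ngfgngfggSg ⇒ ngfgngfggnLgg   [S -> n L g]
ngfgngfggnLgg ⇒ ngfgngfggnfnfgg   [L -> f n f]

S⇒nLg⇒nLgSg⇒nLgSgSg⇒ngfgSgSg⇒ngfgnLggSg⇒ngfgngfggSg⇒ngfgngfggnLgg⇒ngfgngfggnfnfgg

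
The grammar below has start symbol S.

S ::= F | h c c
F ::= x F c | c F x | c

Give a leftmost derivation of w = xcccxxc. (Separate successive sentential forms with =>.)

S => F   [S ::= F]
F => xFc   [F ::= x F c]
xFc => xcFxc   [F ::= c F x]
xcFxc => xccFxxc   [F ::= c F x]
xccFxxc => xcccxxc   [F ::= c]

S => F => xFc => xcFxc => xccFxxc => xcccxxc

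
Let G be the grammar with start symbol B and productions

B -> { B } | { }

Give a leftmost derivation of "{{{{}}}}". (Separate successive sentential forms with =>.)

B=>{B}=>{{B}}=>{{{B}}}=>{{{{}}}}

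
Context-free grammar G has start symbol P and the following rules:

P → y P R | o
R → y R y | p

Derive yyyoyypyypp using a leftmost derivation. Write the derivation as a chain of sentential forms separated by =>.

P=>yPR=>yyPRR=>yyyPRRR=>yyyoRRR=>yyyoyRyRR=>yyyoyyRyyRR=>yyyoyypyyRR=>yyyoyypyypR=>yyyoyypyypp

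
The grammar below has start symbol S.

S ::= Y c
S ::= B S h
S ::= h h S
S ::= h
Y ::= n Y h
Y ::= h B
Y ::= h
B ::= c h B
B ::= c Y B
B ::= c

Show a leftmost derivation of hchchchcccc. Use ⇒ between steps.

S ⇒ Yc ⇒ hBc ⇒ hchBc ⇒ hchcYBc ⇒ hchchBBc ⇒ hchchcYBBc ⇒ hchchchBBBc ⇒ hchchchcBBc ⇒ hchchchccBc ⇒ hchchchcccc

S ⇒ Yc   [S ::= Y c]
Yc ⇒ hBc   [Y ::= h B]
hBc ⇒ hchBc   [B ::= c h B]
hchBc ⇒ hchcYBc   [B ::= c Y B]
hchcYBc ⇒ hchchBBc   [Y ::= h B]
hchchBBc ⇒ hchchcYBBc   [B ::= c Y B]
hchchcYBBc ⇒ hchchchBBBc   [Y ::= h B]
hchchchBBBc ⇒ hchchchcBBc   [B ::= c]
hchchchcBBc ⇒ hchchchccBc   [B ::= c]
hchchchccBc ⇒ hchchchcccc   [B ::= c]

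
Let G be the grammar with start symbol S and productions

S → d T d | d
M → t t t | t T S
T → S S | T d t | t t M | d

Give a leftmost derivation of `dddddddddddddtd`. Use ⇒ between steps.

S⇒dTd⇒dTdtd⇒dSSdtd⇒ddTdSdtd⇒ddSSdSdtd⇒dddTdSdSdtd⇒dddSSdSdSdtd⇒ddddTdSdSdSdtd⇒ddddSSdSdSdSdtd⇒dddddSdSdSdSdtd⇒dddddddSdSdSdtd⇒dddddddddSdSdtd⇒dddddddddddSdtd⇒dddddddddddddtd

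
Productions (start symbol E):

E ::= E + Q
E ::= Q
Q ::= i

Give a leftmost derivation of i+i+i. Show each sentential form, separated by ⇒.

E ⇒ E+Q   [E ::= E + Q]
E+Q ⇒ E+Q+Q   [E ::= E + Q]
E+Q+Q ⇒ Q+Q+Q   [E ::= Q]
Q+Q+Q ⇒ i+Q+Q   [Q ::= i]
i+Q+Q ⇒ i+i+Q   [Q ::= i]
i+i+Q ⇒ i+i+i   [Q ::= i]

E ⇒ E+Q ⇒ E+Q+Q ⇒ Q+Q+Q ⇒ i+Q+Q ⇒ i+i+Q ⇒ i+i+i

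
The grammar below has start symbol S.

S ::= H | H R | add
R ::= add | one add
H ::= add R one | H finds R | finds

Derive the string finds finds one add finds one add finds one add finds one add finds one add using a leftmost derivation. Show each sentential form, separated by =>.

S => H => H finds R => H finds R finds R => H finds R finds R finds R => H finds R finds R finds R finds R => H finds R finds R finds R finds R finds R => finds finds R finds R finds R finds R finds R => finds finds one add finds R finds R finds R finds R => finds finds one add finds one add finds R finds R finds R => finds finds one add finds one add finds one add finds R finds R => finds finds one add finds one add finds one add finds one add finds R => finds finds one add finds one add finds one add finds one add finds one add

S => H   [S ::= H]
H => H finds R   [H ::= H finds R]
H finds R => H finds R finds R   [H ::= H finds R]
H finds R finds R => H finds R finds R finds R   [H ::= H finds R]
H finds R finds R finds R => H finds R finds R finds R finds R   [H ::= H finds R]
H finds R finds R finds R finds R => H finds R finds R finds R finds R finds R   [H ::= H finds R]
H finds R finds R finds R finds R finds R => finds finds R finds R finds R finds R finds R   [H ::= finds]
finds finds R finds R finds R finds R finds R => finds finds one add finds R finds R finds R finds R   [R ::= one add]
finds finds one add finds R finds R finds R finds R => finds finds one add finds one add finds R finds R finds R   [R ::= one add]
finds finds one add finds one add finds R finds R finds R => finds finds one add finds one add finds one add finds R finds R   [R ::= one add]
finds finds one add finds one add finds one add finds R finds R => finds finds one add finds one add finds one add finds one add finds R   [R ::= one add]
finds finds one add finds one add finds one add finds one add finds R => finds finds one add finds one add finds one add finds one add finds one add   [R ::= one add]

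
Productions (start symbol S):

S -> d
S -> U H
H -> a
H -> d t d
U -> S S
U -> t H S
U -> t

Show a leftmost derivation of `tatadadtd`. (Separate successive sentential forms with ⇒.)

S ⇒ UH   [S -> U H]
UH ⇒ tHSH   [U -> t H S]
tHSH ⇒ taSH   [H -> a]
taSH ⇒ taUHH   [S -> U H]
taUHH ⇒ tatHSHH   [U -> t H S]
tatHSHH ⇒ tataSHH   [H -> a]
tataSHH ⇒ tatadHH   [S -> d]
tatadHH ⇒ tatadaH   [H -> a]
tatadaH ⇒ tatadadtd   [H -> d t d]

S ⇒ UH ⇒ tHSH ⇒ taSH ⇒ taUHH ⇒ tatHSHH ⇒ tataSHH ⇒ tatadHH ⇒ tatadaH ⇒ tatadadtd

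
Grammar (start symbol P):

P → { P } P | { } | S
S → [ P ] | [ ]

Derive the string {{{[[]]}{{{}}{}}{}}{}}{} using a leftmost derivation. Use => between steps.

P=>{P}P=>{{P}P}P=>{{{P}P}P}P=>{{{S}P}P}P=>{{{[P]}P}P}P=>{{{[S]}P}P}P=>{{{[[]]}P}P}P=>{{{[[]]}{P}P}P}P=>{{{[[]]}{{P}P}P}P}P=>{{{[[]]}{{{}}P}P}P}P=>{{{[[]]}{{{}}{}}P}P}P=>{{{[[]]}{{{}}{}}{}}P}P=>{{{[[]]}{{{}}{}}{}}{}}P=>{{{[[]]}{{{}}{}}{}}{}}{}

P => {P}P   [P → { P } P]
{P}P => {{P}P}P   [P → { P } P]
{{P}P}P => {{{P}P}P}P   [P → { P } P]
{{{P}P}P}P => {{{S}P}P}P   [P → S]
{{{S}P}P}P => {{{[P]}P}P}P   [S → [ P ]]
{{{[P]}P}P}P => {{{[S]}P}P}P   [P → S]
{{{[S]}P}P}P => {{{[[]]}P}P}P   [S → [ ]]
{{{[[]]}P}P}P => {{{[[]]}{P}P}P}P   [P → { P } P]
{{{[[]]}{P}P}P}P => {{{[[]]}{{P}P}P}P}P   [P → { P } P]
{{{[[]]}{{P}P}P}P}P => {{{[[]]}{{{}}P}P}P}P   [P → { }]
{{{[[]]}{{{}}P}P}P}P => {{{[[]]}{{{}}{}}P}P}P   [P → { }]
{{{[[]]}{{{}}{}}P}P}P => {{{[[]]}{{{}}{}}{}}P}P   [P → { }]
{{{[[]]}{{{}}{}}{}}P}P => {{{[[]]}{{{}}{}}{}}{}}P   [P → { }]
{{{[[]]}{{{}}{}}{}}{}}P => {{{[[]]}{{{}}{}}{}}{}}{}   [P → { }]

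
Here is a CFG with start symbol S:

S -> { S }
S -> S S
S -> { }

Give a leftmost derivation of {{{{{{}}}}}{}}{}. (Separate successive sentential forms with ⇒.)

S ⇒ SS   [S -> S S]
SS ⇒ {S}S   [S -> { S }]
{S}S ⇒ {SS}S   [S -> S S]
{SS}S ⇒ {{S}S}S   [S -> { S }]
{{S}S}S ⇒ {{{S}}S}S   [S -> { S }]
{{{S}}S}S ⇒ {{{{S}}}S}S   [S -> { S }]
{{{{S}}}S}S ⇒ {{{{{S}}}}S}S   [S -> { S }]
{{{{{S}}}}S}S ⇒ {{{{{{}}}}}S}S   [S -> { }]
{{{{{{}}}}}S}S ⇒ {{{{{{}}}}}{}}S   [S -> { }]
{{{{{{}}}}}{}}S ⇒ {{{{{{}}}}}{}}{}   [S -> { }]

S ⇒ SS ⇒ {S}S ⇒ {SS}S ⇒ {{S}S}S ⇒ {{{S}}S}S ⇒ {{{{S}}}S}S ⇒ {{{{{S}}}}S}S ⇒ {{{{{{}}}}}S}S ⇒ {{{{{{}}}}}{}}S ⇒ {{{{{{}}}}}{}}{}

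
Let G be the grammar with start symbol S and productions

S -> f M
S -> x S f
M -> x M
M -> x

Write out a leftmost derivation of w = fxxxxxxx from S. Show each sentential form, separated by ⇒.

S⇒fM⇒fxM⇒fxxM⇒fxxxM⇒fxxxxM⇒fxxxxxM⇒fxxxxxxM⇒fxxxxxxx

S ⇒ fM   [S -> f M]
fM ⇒ fxM   [M -> x M]
fxM ⇒ fxxM   [M -> x M]
fxxM ⇒ fxxxM   [M -> x M]
fxxxM ⇒ fxxxxM   [M -> x M]
fxxxxM ⇒ fxxxxxM   [M -> x M]
fxxxxxM ⇒ fxxxxxxM   [M -> x M]
fxxxxxxM ⇒ fxxxxxxx   [M -> x]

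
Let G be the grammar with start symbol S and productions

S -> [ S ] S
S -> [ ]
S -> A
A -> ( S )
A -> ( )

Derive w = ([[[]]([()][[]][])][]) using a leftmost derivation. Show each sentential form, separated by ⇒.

S ⇒ A ⇒ (S) ⇒ ([S]S) ⇒ ([[S]S]S) ⇒ ([[[]]S]S) ⇒ ([[[]]A]S) ⇒ ([[[]](S)]S) ⇒ ([[[]]([S]S)]S) ⇒ ([[[]]([A]S)]S) ⇒ ([[[]]([()]S)]S) ⇒ ([[[]]([()][S]S)]S) ⇒ ([[[]]([()][[]]S)]S) ⇒ ([[[]]([()][[]][])]S) ⇒ ([[[]]([()][[]][])][])

S ⇒ A   [S -> A]
A ⇒ (S)   [A -> ( S )]
(S) ⇒ ([S]S)   [S -> [ S ] S]
([S]S) ⇒ ([[S]S]S)   [S -> [ S ] S]
([[S]S]S) ⇒ ([[[]]S]S)   [S -> [ ]]
([[[]]S]S) ⇒ ([[[]]A]S)   [S -> A]
([[[]]A]S) ⇒ ([[[]](S)]S)   [A -> ( S )]
([[[]](S)]S) ⇒ ([[[]]([S]S)]S)   [S -> [ S ] S]
([[[]]([S]S)]S) ⇒ ([[[]]([A]S)]S)   [S -> A]
([[[]]([A]S)]S) ⇒ ([[[]]([()]S)]S)   [A -> ( )]
([[[]]([()]S)]S) ⇒ ([[[]]([()][S]S)]S)   [S -> [ S ] S]
([[[]]([()][S]S)]S) ⇒ ([[[]]([()][[]]S)]S)   [S -> [ ]]
([[[]]([()][[]]S)]S) ⇒ ([[[]]([()][[]][])]S)   [S -> [ ]]
([[[]]([()][[]][])]S) ⇒ ([[[]]([()][[]][])][])   [S -> [ ]]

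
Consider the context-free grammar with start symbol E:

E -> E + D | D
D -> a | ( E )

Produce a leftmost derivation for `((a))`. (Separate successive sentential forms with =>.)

E => D => (E) => (D) => ((E)) => ((D)) => ((a))

E => D   [E -> D]
D => (E)   [D -> ( E )]
(E) => (D)   [E -> D]
(D) => ((E))   [D -> ( E )]
((E)) => ((D))   [E -> D]
((D)) => ((a))   [D -> a]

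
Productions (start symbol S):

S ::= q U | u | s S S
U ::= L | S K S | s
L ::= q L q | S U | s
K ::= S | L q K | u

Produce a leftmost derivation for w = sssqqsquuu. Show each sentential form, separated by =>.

S => sSS => ssSSS => sssSSSS => sssqUSSS => sssqLSSS => sssqqLqSSS => sssqqsqSSS => sssqqsquSS => sssqqsquuS => sssqqsquuu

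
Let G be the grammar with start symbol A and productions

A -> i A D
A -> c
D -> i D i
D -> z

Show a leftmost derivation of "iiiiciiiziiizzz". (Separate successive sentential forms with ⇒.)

A ⇒ iAD ⇒ iiADD ⇒ iiiADDD ⇒ iiiiADDDD ⇒ iiiicDDDD ⇒ iiiiciDiDDD ⇒ iiiiciiDiiDDD ⇒ iiiiciiiDiiiDDD ⇒ iiiiciiiziiiDDD ⇒ iiiiciiiziiizDD ⇒ iiiiciiiziiizzD ⇒ iiiiciiiziiizzz

A ⇒ iAD   [A -> i A D]
iAD ⇒ iiADD   [A -> i A D]
iiADD ⇒ iiiADDD   [A -> i A D]
iiiADDD ⇒ iiiiADDDD   [A -> i A D]
iiiiADDDD ⇒ iiiicDDDD   [A -> c]
iiiicDDDD ⇒ iiiiciDiDDD   [D -> i D i]
iiiiciDiDDD ⇒ iiiiciiDiiDDD   [D -> i D i]
iiiiciiDiiDDD ⇒ iiiiciiiDiiiDDD   [D -> i D i]
iiiiciiiDiiiDDD ⇒ iiiiciiiziiiDDD   [D -> z]
iiiiciiiziiiDDD ⇒ iiiiciiiziiizDD   [D -> z]
iiiiciiiziiizDD ⇒ iiiiciiiziiizzD   [D -> z]
iiiiciiiziiizzD ⇒ iiiiciiiziiizzz   [D -> z]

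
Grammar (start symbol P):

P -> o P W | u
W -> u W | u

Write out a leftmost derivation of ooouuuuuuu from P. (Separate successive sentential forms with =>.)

P => oPW => ooPWW => oooPWWW => ooouWWW => ooouuWWW => ooouuuWW => ooouuuuWW => ooouuuuuW => ooouuuuuuW => ooouuuuuuu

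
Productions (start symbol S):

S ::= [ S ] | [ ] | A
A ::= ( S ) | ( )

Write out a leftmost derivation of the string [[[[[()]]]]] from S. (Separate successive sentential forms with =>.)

S => [S] => [[S]] => [[[S]]] => [[[[S]]]] => [[[[[S]]]]] => [[[[[A]]]]] => [[[[[()]]]]]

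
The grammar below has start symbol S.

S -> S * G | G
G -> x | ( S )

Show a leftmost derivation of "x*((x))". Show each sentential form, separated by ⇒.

S⇒S*G⇒G*G⇒x*G⇒x*(S)⇒x*(G)⇒x*((S))⇒x*((G))⇒x*((x))

S ⇒ S*G   [S -> S * G]
S*G ⇒ G*G   [S -> G]
G*G ⇒ x*G   [G -> x]
x*G ⇒ x*(S)   [G -> ( S )]
x*(S) ⇒ x*(G)   [S -> G]
x*(G) ⇒ x*((S))   [G -> ( S )]
x*((S)) ⇒ x*((G))   [S -> G]
x*((G)) ⇒ x*((x))   [G -> x]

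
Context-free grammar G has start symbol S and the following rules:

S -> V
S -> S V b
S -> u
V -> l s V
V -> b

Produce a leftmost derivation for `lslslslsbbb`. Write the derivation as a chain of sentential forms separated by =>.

S => SVb   [S -> S V b]
SVb => VVb   [S -> V]
VVb => lsVVb   [V -> l s V]
lsVVb => lslsVVb   [V -> l s V]
lslsVVb => lslslsVVb   [V -> l s V]
lslslsVVb => lslslslsVVb   [V -> l s V]
lslslslsVVb => lslslslsbVb   [V -> b]
lslslslsbVb => lslslslsbbb   [V -> b]

S => SVb => VVb => lsVVb => lslsVVb => lslslsVVb => lslslslsVVb => lslslslsbVb => lslslslsbbb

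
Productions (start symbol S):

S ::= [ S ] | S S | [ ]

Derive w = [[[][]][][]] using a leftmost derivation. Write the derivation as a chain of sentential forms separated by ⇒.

S ⇒ [S] ⇒ [SS] ⇒ [SSS] ⇒ [[S]SS] ⇒ [[SS]SS] ⇒ [[[]S]SS] ⇒ [[[][]]SS] ⇒ [[[][]][]S] ⇒ [[[][]][][]]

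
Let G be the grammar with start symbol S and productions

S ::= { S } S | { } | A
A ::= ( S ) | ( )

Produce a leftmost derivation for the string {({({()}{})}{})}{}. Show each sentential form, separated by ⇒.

S ⇒ {S}S ⇒ {A}S ⇒ {(S)}S ⇒ {({S}S)}S ⇒ {({A}S)}S ⇒ {({(S)}S)}S ⇒ {({({S}S)}S)}S ⇒ {({({A}S)}S)}S ⇒ {({({()}S)}S)}S ⇒ {({({()}{})}S)}S ⇒ {({({()}{})}{})}S ⇒ {({({()}{})}{})}{}

S ⇒ {S}S   [S ::= { S } S]
{S}S ⇒ {A}S   [S ::= A]
{A}S ⇒ {(S)}S   [A ::= ( S )]
{(S)}S ⇒ {({S}S)}S   [S ::= { S } S]
{({S}S)}S ⇒ {({A}S)}S   [S ::= A]
{({A}S)}S ⇒ {({(S)}S)}S   [A ::= ( S )]
{({(S)}S)}S ⇒ {({({S}S)}S)}S   [S ::= { S } S]
{({({S}S)}S)}S ⇒ {({({A}S)}S)}S   [S ::= A]
{({({A}S)}S)}S ⇒ {({({()}S)}S)}S   [A ::= ( )]
{({({()}S)}S)}S ⇒ {({({()}{})}S)}S   [S ::= { }]
{({({()}{})}S)}S ⇒ {({({()}{})}{})}S   [S ::= { }]
{({({()}{})}{})}S ⇒ {({({()}{})}{})}{}   [S ::= { }]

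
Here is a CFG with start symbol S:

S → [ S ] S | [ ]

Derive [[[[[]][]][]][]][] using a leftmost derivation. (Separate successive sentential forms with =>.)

S => [S]S   [S → [ S ] S]
[S]S => [[S]S]S   [S → [ S ] S]
[[S]S]S => [[[S]S]S]S   [S → [ S ] S]
[[[S]S]S]S => [[[[S]S]S]S]S   [S → [ S ] S]
[[[[S]S]S]S]S => [[[[[]]S]S]S]S   [S → [ ]]
[[[[[]]S]S]S]S => [[[[[]][]]S]S]S   [S → [ ]]
[[[[[]][]]S]S]S => [[[[[]][]][]]S]S   [S → [ ]]
[[[[[]][]][]]S]S => [[[[[]][]][]][]]S   [S → [ ]]
[[[[[]][]][]][]]S => [[[[[]][]][]][]][]   [S → [ ]]

S => [S]S => [[S]S]S => [[[S]S]S]S => [[[[S]S]S]S]S => [[[[[]]S]S]S]S => [[[[[]][]]S]S]S => [[[[[]][]][]]S]S => [[[[[]][]][]][]]S => [[[[[]][]][]][]][]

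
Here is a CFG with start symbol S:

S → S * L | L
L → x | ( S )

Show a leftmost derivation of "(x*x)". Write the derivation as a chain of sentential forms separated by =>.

S => L => (S) => (S*L) => (L*L) => (x*L) => (x*x)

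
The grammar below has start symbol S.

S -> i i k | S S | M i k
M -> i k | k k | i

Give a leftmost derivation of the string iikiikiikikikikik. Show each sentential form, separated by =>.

S => SS   [S -> S S]
SS => SSS   [S -> S S]
SSS => iikSS   [S -> i i k]
iikSS => iikSSS   [S -> S S]
iikSSS => iikiikSS   [S -> i i k]
iikiikSS => iikiikiikS   [S -> i i k]
iikiikiikS => iikiikiikSS   [S -> S S]
iikiikiikSS => iikiikiikMikS   [S -> M i k]
iikiikiikMikS => iikiikiikikikS   [M -> i k]
iikiikiikikikS => iikiikiikikikMik   [S -> M i k]
iikiikiikikikMik => iikiikiikikikikik   [M -> i k]

S => SS => SSS => iikSS => iikSSS => iikiikSS => iikiikiikS => iikiikiikSS => iikiikiikMikS => iikiikiikikikS => iikiikiikikikMik => iikiikiikikikikik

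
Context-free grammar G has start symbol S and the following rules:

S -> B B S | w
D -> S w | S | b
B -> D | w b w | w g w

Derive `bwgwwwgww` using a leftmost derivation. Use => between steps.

S => BBS   [S -> B B S]
BBS => DBS   [B -> D]
DBS => SBS   [D -> S]
SBS => BBSBS   [S -> B B S]
BBSBS => DBSBS   [B -> D]
DBSBS => bBSBS   [D -> b]
bBSBS => bwgwSBS   [B -> w g w]
bwgwSBS => bwgwwBS   [S -> w]
bwgwwBS => bwgwwwgwS   [B -> w g w]
bwgwwwgwS => bwgwwwgww   [S -> w]

S => BBS => DBS => SBS => BBSBS => DBSBS => bBSBS => bwgwSBS => bwgwwBS => bwgwwwgwS => bwgwwwgww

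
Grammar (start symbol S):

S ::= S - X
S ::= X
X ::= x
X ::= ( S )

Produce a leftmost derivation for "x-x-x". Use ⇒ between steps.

S⇒S-X⇒S-X-X⇒X-X-X⇒x-X-X⇒x-x-X⇒x-x-x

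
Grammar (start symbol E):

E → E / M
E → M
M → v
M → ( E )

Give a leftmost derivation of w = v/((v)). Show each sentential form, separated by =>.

E => E/M   [E → E / M]
E/M => M/M   [E → M]
M/M => v/M   [M → v]
v/M => v/(E)   [M → ( E )]
v/(E) => v/(M)   [E → M]
v/(M) => v/((E))   [M → ( E )]
v/((E)) => v/((M))   [E → M]
v/((M)) => v/((v))   [M → v]

E=>E/M=>M/M=>v/M=>v/(E)=>v/(M)=>v/((E))=>v/((M))=>v/((v))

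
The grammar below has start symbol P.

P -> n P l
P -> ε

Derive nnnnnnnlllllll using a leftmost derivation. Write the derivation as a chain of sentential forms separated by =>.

P => nPl   [P -> n P l]
nPl => nnPll   [P -> n P l]
nnPll => nnnPlll   [P -> n P l]
nnnPlll => nnnnPllll   [P -> n P l]
nnnnPllll => nnnnnPlllll   [P -> n P l]
nnnnnPlllll => nnnnnnPllllll   [P -> n P l]
nnnnnnPllllll => nnnnnnnPlllllll   [P -> n P l]
nnnnnnnPlllllll => nnnnnnnlllllll   [P -> ε]

P=>nPl=>nnPll=>nnnPlll=>nnnnPllll=>nnnnnPlllll=>nnnnnnPllllll=>nnnnnnnPlllllll=>nnnnnnnlllllll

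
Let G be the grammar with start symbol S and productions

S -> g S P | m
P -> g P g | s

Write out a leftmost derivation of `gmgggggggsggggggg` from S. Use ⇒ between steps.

S ⇒ gSP   [S -> g S P]
gSP ⇒ gmP   [S -> m]
gmP ⇒ gmgPg   [P -> g P g]
gmgPg ⇒ gmggPgg   [P -> g P g]
gmggPgg ⇒ gmgggPggg   [P -> g P g]
gmgggPggg ⇒ gmggggPgggg   [P -> g P g]
gmggggPgggg ⇒ gmgggggPggggg   [P -> g P g]
gmgggggPggggg ⇒ gmggggggPgggggg   [P -> g P g]
gmggggggPgggggg ⇒ gmgggggggPggggggg   [P -> g P g]
gmgggggggPggggggg ⇒ gmgggggggsggggggg   [P -> s]

S ⇒ gSP ⇒ gmP ⇒ gmgPg ⇒ gmggPgg ⇒ gmgggPggg ⇒ gmggggPgggg ⇒ gmgggggPggggg ⇒ gmggggggPgggggg ⇒ gmgggggggPggggggg ⇒ gmgggggggsggggggg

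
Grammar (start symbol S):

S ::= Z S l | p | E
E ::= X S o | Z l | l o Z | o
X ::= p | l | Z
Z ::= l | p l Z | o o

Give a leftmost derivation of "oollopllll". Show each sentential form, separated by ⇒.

S ⇒ ZSl ⇒ ooSl ⇒ ooZSll ⇒ oolSll ⇒ oolEll ⇒ oolloZll ⇒ oolloplZll ⇒ oollopllll

S ⇒ ZSl   [S ::= Z S l]
ZSl ⇒ ooSl   [Z ::= o o]
ooSl ⇒ ooZSll   [S ::= Z S l]
ooZSll ⇒ oolSll   [Z ::= l]
oolSll ⇒ oolEll   [S ::= E]
oolEll ⇒ oolloZll   [E ::= l o Z]
oolloZll ⇒ oolloplZll   [Z ::= p l Z]
oolloplZll ⇒ oollopllll   [Z ::= l]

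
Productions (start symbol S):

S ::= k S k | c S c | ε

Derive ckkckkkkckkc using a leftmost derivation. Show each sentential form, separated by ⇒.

S ⇒ cSc   [S ::= c S c]
cSc ⇒ ckSkc   [S ::= k S k]
ckSkc ⇒ ckkSkkc   [S ::= k S k]
ckkSkkc ⇒ ckkcSckkc   [S ::= c S c]
ckkcSckkc ⇒ ckkckSkckkc   [S ::= k S k]
ckkckSkckkc ⇒ ckkckkSkkckkc   [S ::= k S k]
ckkckkSkkckkc ⇒ ckkckkkkckkc   [S ::= ε]

S ⇒ cSc ⇒ ckSkc ⇒ ckkSkkc ⇒ ckkcSckkc ⇒ ckkckSkckkc ⇒ ckkckkSkkckkc ⇒ ckkckkkkckkc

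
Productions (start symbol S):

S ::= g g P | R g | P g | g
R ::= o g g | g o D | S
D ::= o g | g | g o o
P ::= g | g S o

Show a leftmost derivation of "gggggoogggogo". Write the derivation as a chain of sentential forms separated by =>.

S=>ggP=>gggSo=>gggPgo=>ggggSogo=>ggggRgogo=>ggggSgogo=>ggggRggogo=>gggggoDggogo=>gggggoogggogo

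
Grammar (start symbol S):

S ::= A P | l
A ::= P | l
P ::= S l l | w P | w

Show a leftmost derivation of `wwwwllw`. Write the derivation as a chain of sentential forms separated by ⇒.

S ⇒ AP   [S ::= A P]
AP ⇒ PP   [A ::= P]
PP ⇒ SllP   [P ::= S l l]
SllP ⇒ APllP   [S ::= A P]
APllP ⇒ PPllP   [A ::= P]
PPllP ⇒ wPPllP   [P ::= w P]
wPPllP ⇒ wwPPllP   [P ::= w P]
wwPPllP ⇒ wwwPllP   [P ::= w]
wwwPllP ⇒ wwwwllP   [P ::= w]
wwwwllP ⇒ wwwwllw   [P ::= w]

S ⇒ AP ⇒ PP ⇒ SllP ⇒ APllP ⇒ PPllP ⇒ wPPllP ⇒ wwPPllP ⇒ wwwPllP ⇒ wwwwllP ⇒ wwwwllw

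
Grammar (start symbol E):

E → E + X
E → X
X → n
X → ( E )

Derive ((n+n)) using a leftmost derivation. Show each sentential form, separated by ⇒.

E⇒X⇒(E)⇒(X)⇒((E))⇒((E+X))⇒((X+X))⇒((n+X))⇒((n+n))

E ⇒ X   [E → X]
X ⇒ (E)   [X → ( E )]
(E) ⇒ (X)   [E → X]
(X) ⇒ ((E))   [X → ( E )]
((E)) ⇒ ((E+X))   [E → E + X]
((E+X)) ⇒ ((X+X))   [E → X]
((X+X)) ⇒ ((n+X))   [X → n]
((n+X)) ⇒ ((n+n))   [X → n]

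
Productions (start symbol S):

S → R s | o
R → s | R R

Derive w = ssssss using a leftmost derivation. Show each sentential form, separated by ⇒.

S ⇒ Rs ⇒ RRs ⇒ RRRs ⇒ sRRs ⇒ sRRRs ⇒ sRRRRs ⇒ ssRRRs ⇒ sssRRs ⇒ ssssRs ⇒ ssssss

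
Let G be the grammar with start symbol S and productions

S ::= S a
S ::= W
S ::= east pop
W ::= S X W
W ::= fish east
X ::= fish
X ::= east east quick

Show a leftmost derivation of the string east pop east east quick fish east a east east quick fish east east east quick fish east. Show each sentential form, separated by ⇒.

S ⇒ W   [S ::= W]
W ⇒ S X W   [W ::= S X W]
S X W ⇒ W X W   [S ::= W]
W X W ⇒ S X W X W   [W ::= S X W]
S X W X W ⇒ east pop X W X W   [S ::= east pop]
east pop X W X W ⇒ east pop east east quick W X W   [X ::= east east quick]
east pop east east quick W X W ⇒ east pop east east quick S X W X W   [W ::= S X W]
east pop east east quick S X W X W ⇒ east pop east east quick S a X W X W   [S ::= S a]
east pop east east quick S a X W X W ⇒ east pop east east quick W a X W X W   [S ::= W]
east pop east east quick W a X W X W ⇒ east pop east east quick fish east a X W X W   [W ::= fish east]
east pop east east quick fish east a X W X W ⇒ east pop east east quick fish east a east east quick W X W   [X ::= east east quick]
east pop east east quick fish east a east east quick W X W ⇒ east pop east east quick fish east a east east quick fish east X W   [W ::= fish east]
east pop east east quick fish east a east east quick fish east X W ⇒ east pop east east quick fish east a east east quick fish east east east quick W   [X ::= east east quick]
east pop east east quick fish east a east east quick fish east east east quick W ⇒ east pop east east quick fish east a east east quick fish east east east quick fish east   [W ::= fish east]

S ⇒ W ⇒ S X W ⇒ W X W ⇒ S X W X W ⇒ east pop X W X W ⇒ east pop east east quick W X W ⇒ east pop east east quick S X W X W ⇒ east pop east east quick S a X W X W ⇒ east pop east east quick W a X W X W ⇒ east pop east east quick fish east a X W X W ⇒ east pop east east quick fish east a east east quick W X W ⇒ east pop east east quick fish east a east east quick fish east X W ⇒ east pop east east quick fish east a east east quick fish east east east quick W ⇒ east pop east east quick fish east a east east quick fish east east east quick fish east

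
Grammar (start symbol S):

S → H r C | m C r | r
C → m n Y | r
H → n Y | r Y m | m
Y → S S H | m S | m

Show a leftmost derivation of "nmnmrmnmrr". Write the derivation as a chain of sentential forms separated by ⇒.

S⇒HrC⇒nYrC⇒nmSrC⇒nmHrCrC⇒nmnYrCrC⇒nmnmrCrC⇒nmnmrmnYrC⇒nmnmrmnmrC⇒nmnmrmnmrr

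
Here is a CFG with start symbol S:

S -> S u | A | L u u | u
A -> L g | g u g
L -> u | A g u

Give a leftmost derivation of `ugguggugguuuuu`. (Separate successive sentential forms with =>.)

S => Su => Suu => Luuuu => Aguuuuu => Lgguuuuu => Agugguuuuu => Lggugguuuuu => Aguggugguuuuu => Lgguggugguuuuu => ugguggugguuuuu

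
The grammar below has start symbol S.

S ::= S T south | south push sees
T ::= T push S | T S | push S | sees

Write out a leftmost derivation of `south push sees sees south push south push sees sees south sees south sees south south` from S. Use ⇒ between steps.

S ⇒ S T south ⇒ S T south T south ⇒ south push sees T south T south ⇒ south push sees sees south T south ⇒ south push sees sees south push S south ⇒ south push sees sees south push S T south south ⇒ south push sees sees south push S T south T south south ⇒ south push sees sees south push S T south T south T south south ⇒ south push sees sees south push south push sees T south T south T south south ⇒ south push sees sees south push south push sees sees south T south T south south ⇒ south push sees sees south push south push sees sees south sees south T south south ⇒ south push sees sees south push south push sees sees south sees south sees south south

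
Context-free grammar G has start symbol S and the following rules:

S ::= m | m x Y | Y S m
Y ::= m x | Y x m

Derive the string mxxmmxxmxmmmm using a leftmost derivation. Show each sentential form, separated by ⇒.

S ⇒ YSm   [S ::= Y S m]
YSm ⇒ YxmSm   [Y ::= Y x m]
YxmSm ⇒ mxxmSm   [Y ::= m x]
mxxmSm ⇒ mxxmYSmm   [S ::= Y S m]
mxxmYSmm ⇒ mxxmYxmSmm   [Y ::= Y x m]
mxxmYxmSmm ⇒ mxxmYxmxmSmm   [Y ::= Y x m]
mxxmYxmxmSmm ⇒ mxxmmxxmxmSmm   [Y ::= m x]
mxxmmxxmxmSmm ⇒ mxxmmxxmxmmmm   [S ::= m]

S⇒YSm⇒YxmSm⇒mxxmSm⇒mxxmYSmm⇒mxxmYxmSmm⇒mxxmYxmxmSmm⇒mxxmmxxmxmSmm⇒mxxmmxxmxmmmm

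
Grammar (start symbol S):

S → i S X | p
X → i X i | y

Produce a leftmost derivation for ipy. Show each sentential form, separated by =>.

S=>iSX=>ipX=>ipy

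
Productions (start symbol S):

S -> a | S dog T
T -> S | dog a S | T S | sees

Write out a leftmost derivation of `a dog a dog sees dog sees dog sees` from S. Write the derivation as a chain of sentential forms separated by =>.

S => S dog T => a dog T => a dog S => a dog S dog T => a dog S dog T dog T => a dog S dog T dog T dog T => a dog a dog T dog T dog T => a dog a dog sees dog T dog T => a dog a dog sees dog sees dog T => a dog a dog sees dog sees dog sees

S => S dog T   [S -> S dog T]
S dog T => a dog T   [S -> a]
a dog T => a dog S   [T -> S]
a dog S => a dog S dog T   [S -> S dog T]
a dog S dog T => a dog S dog T dog T   [S -> S dog T]
a dog S dog T dog T => a dog S dog T dog T dog T   [S -> S dog T]
a dog S dog T dog T dog T => a dog a dog T dog T dog T   [S -> a]
a dog a dog T dog T dog T => a dog a dog sees dog T dog T   [T -> sees]
a dog a dog sees dog T dog T => a dog a dog sees dog sees dog T   [T -> sees]
a dog a dog sees dog sees dog T => a dog a dog sees dog sees dog sees   [T -> sees]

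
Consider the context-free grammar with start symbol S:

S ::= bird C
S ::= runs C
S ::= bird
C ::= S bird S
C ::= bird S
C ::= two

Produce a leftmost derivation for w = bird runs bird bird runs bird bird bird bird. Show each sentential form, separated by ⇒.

S ⇒ bird C   [S ::= bird C]
bird C ⇒ bird S bird S   [C ::= S bird S]
bird S bird S ⇒ bird runs C bird S   [S ::= runs C]
bird runs C bird S ⇒ bird runs S bird S bird S   [C ::= S bird S]
bird runs S bird S bird S ⇒ bird runs bird bird S bird S   [S ::= bird]
bird runs bird bird S bird S ⇒ bird runs bird bird runs C bird S   [S ::= runs C]
bird runs bird bird runs C bird S ⇒ bird runs bird bird runs bird S bird S   [C ::= bird S]
bird runs bird bird runs bird S bird S ⇒ bird runs bird bird runs bird bird bird S   [S ::= bird]
bird runs bird bird runs bird bird bird S ⇒ bird runs bird bird runs bird bird bird bird   [S ::= bird]

S ⇒ bird C ⇒ bird S bird S ⇒ bird runs C bird S ⇒ bird runs S bird S bird S ⇒ bird runs bird bird S bird S ⇒ bird runs bird bird runs C bird S ⇒ bird runs bird bird runs bird S bird S ⇒ bird runs bird bird runs bird bird bird S ⇒ bird runs bird bird runs bird bird bird bird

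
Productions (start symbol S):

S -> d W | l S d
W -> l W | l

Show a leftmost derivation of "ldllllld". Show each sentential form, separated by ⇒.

S ⇒ lSd   [S -> l S d]
lSd ⇒ ldWd   [S -> d W]
ldWd ⇒ ldlWd   [W -> l W]
ldlWd ⇒ ldllWd   [W -> l W]
ldllWd ⇒ ldlllWd   [W -> l W]
ldlllWd ⇒ ldllllWd   [W -> l W]
ldllllWd ⇒ ldllllld   [W -> l]

S ⇒ lSd ⇒ ldWd ⇒ ldlWd ⇒ ldllWd ⇒ ldlllWd ⇒ ldllllWd ⇒ ldllllld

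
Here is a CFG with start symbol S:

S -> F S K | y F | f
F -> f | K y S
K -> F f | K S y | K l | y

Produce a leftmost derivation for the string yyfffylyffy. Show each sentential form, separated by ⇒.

S ⇒ FSK   [S -> F S K]
FSK ⇒ KySSK   [F -> K y S]
KySSK ⇒ KlySSK   [K -> K l]
KlySSK ⇒ KSylySSK   [K -> K S y]
KSylySSK ⇒ FfSylySSK   [K -> F f]
FfSylySSK ⇒ KySfSylySSK   [F -> K y S]
KySfSylySSK ⇒ yySfSylySSK   [K -> y]
yySfSylySSK ⇒ yyffSylySSK   [S -> f]
yyffSylySSK ⇒ yyfffylySSK   [S -> f]
yyfffylySSK ⇒ yyfffylyfSK   [S -> f]
yyfffylyfSK ⇒ yyfffylyffK   [S -> f]
yyfffylyffK ⇒ yyfffylyffy   [K -> y]

S⇒FSK⇒KySSK⇒KlySSK⇒KSylySSK⇒FfSylySSK⇒KySfSylySSK⇒yySfSylySSK⇒yyffSylySSK⇒yyfffylySSK⇒yyfffylyfSK⇒yyfffylyffK⇒yyfffylyffy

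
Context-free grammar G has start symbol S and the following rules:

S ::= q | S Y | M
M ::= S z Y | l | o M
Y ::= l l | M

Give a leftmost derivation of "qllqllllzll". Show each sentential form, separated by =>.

S=>SY=>SYY=>qYY=>qllY=>qllM=>qllSzY=>qllSYzY=>qllSYYzY=>qllqYYzY=>qllqllYzY=>qllqllllzY=>qllqllllzll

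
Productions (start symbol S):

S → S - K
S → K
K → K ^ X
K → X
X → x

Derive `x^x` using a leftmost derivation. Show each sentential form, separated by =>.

S=>K=>K^X=>X^X=>x^X=>x^x

S => K   [S → K]
K => K^X   [K → K ^ X]
K^X => X^X   [K → X]
X^X => x^X   [X → x]
x^X => x^x   [X → x]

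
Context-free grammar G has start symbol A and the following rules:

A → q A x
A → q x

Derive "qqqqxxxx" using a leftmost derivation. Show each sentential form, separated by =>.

A => qAx => qqAxx => qqqAxxx => qqqqxxxx

A => qAx   [A → q A x]
qAx => qqAxx   [A → q A x]
qqAxx => qqqAxxx   [A → q A x]
qqqAxxx => qqqqxxxx   [A → q x]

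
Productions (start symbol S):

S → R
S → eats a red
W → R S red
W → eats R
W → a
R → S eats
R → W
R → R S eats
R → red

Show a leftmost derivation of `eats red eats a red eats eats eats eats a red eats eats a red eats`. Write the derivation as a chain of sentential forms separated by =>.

S => R => R S eats => R S eats S eats => S eats S eats S eats => R eats S eats S eats => S eats eats S eats S eats => R eats eats S eats S eats => R S eats eats eats S eats S eats => W S eats eats eats S eats S eats => eats R S eats eats eats S eats S eats => eats red S eats eats eats S eats S eats => eats red eats a red eats eats eats S eats S eats => eats red eats a red eats eats eats eats a red eats S eats => eats red eats a red eats eats eats eats a red eats eats a red eats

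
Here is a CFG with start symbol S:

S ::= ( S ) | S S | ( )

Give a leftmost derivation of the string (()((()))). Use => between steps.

S => (S)   [S ::= ( S )]
(S) => (SS)   [S ::= S S]
(SS) => (()S)   [S ::= ( )]
(()S) => (()(S))   [S ::= ( S )]
(()(S)) => (()((S)))   [S ::= ( S )]
(()((S))) => (()((())))   [S ::= ( )]

S=>(S)=>(SS)=>(()S)=>(()(S))=>(()((S)))=>(()((())))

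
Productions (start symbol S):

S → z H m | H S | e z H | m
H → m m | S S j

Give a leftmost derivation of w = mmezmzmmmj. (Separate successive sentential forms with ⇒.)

S ⇒ HS   [S → H S]
HS ⇒ mmS   [H → m m]
mmS ⇒ mmezH   [S → e z H]
mmezH ⇒ mmezSSj   [H → S S j]
mmezSSj ⇒ mmezmSj   [S → m]
mmezmSj ⇒ mmezmzHmj   [S → z H m]
mmezmzHmj ⇒ mmezmzmmmj   [H → m m]

S ⇒ HS ⇒ mmS ⇒ mmezH ⇒ mmezSSj ⇒ mmezmSj ⇒ mmezmzHmj ⇒ mmezmzmmmj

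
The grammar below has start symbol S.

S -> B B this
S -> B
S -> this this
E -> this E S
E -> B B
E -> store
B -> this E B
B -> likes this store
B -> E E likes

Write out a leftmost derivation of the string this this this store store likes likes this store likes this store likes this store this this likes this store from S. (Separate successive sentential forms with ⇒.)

S ⇒ B   [S -> B]
B ⇒ this E B   [B -> this E B]
this E B ⇒ this this E S B   [E -> this E S]
this this E S B ⇒ this this B B S B   [E -> B B]
this this B B S B ⇒ this this this E B B S B   [B -> this E B]
this this this E B B S B ⇒ this this this B B B B S B   [E -> B B]
this this this B B B B S B ⇒ this this this E E likes B B B S B   [B -> E E likes]
this this this E E likes B B B S B ⇒ this this this store E likes B B B S B   [E -> store]
this this this store E likes B B B S B ⇒ this this this store store likes B B B S B   [E -> store]
this this this store store likes B B B S B ⇒ this this this store store likes likes this store B B S B   [B -> likes this store]
this this this store store likes likes this store B B S B ⇒ this this this store store likes likes this store likes this store B S B   [B -> likes this store]
this this this store store likes likes this store likes this store B S B ⇒ this this this store store likes likes this store likes this store likes this store S B   [B -> likes this store]
this this this store store likes likes this store likes this store likes this store S B ⇒ this this this store store likes likes this store likes this store likes this store this this B   [S -> this this]
this this this store store likes likes this store likes this store likes this store this this B ⇒ this this this store store likes likes this store likes this store likes this store this this likes this store   [B -> likes this store]

S ⇒ B ⇒ this E B ⇒ this this E S B ⇒ this this B B S B ⇒ this this this E B B S B ⇒ this this this B B B B S B ⇒ this this this E E likes B B B S B ⇒ this this this store E likes B B B S B ⇒ this this this store store likes B B B S B ⇒ this this this store store likes likes this store B B S B ⇒ this this this store store likes likes this store likes this store B S B ⇒ this this this store store likes likes this store likes this store likes this store S B ⇒ this this this store store likes likes this store likes this store likes this store this this B ⇒ this this this store store likes likes this store likes this store likes this store this this likes this store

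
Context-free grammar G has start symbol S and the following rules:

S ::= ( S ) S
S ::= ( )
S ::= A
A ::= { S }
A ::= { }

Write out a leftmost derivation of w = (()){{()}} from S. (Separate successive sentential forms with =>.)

S => (S)S => (())S => (())A => (()){S} => (()){A} => (()){{S}} => (()){{()}}

S => (S)S   [S ::= ( S ) S]
(S)S => (())S   [S ::= ( )]
(())S => (())A   [S ::= A]
(())A => (()){S}   [A ::= { S }]
(()){S} => (()){A}   [S ::= A]
(()){A} => (()){{S}}   [A ::= { S }]
(()){{S}} => (()){{()}}   [S ::= ( )]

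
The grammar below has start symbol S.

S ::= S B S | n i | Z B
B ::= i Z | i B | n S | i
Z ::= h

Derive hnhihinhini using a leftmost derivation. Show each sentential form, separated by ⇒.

S ⇒ ZB   [S ::= Z B]
ZB ⇒ hB   [Z ::= h]
hB ⇒ hnS   [B ::= n S]
hnS ⇒ hnSBS   [S ::= S B S]
hnSBS ⇒ hnZBBS   [S ::= Z B]
hnZBBS ⇒ hnhBBS   [Z ::= h]
hnhBBS ⇒ hnhiZBS   [B ::= i Z]
hnhiZBS ⇒ hnhihBS   [Z ::= h]
hnhihBS ⇒ hnhihiBS   [B ::= i B]
hnhihiBS ⇒ hnhihinSS   [B ::= n S]
hnhihinSS ⇒ hnhihinZBS   [S ::= Z B]
hnhihinZBS ⇒ hnhihinhBS   [Z ::= h]
hnhihinhBS ⇒ hnhihinhiS   [B ::= i]
hnhihinhiS ⇒ hnhihinhini   [S ::= n i]

S ⇒ ZB ⇒ hB ⇒ hnS ⇒ hnSBS ⇒ hnZBBS ⇒ hnhBBS ⇒ hnhiZBS ⇒ hnhihBS ⇒ hnhihiBS ⇒ hnhihinSS ⇒ hnhihinZBS ⇒ hnhihinhBS ⇒ hnhihinhiS ⇒ hnhihinhini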